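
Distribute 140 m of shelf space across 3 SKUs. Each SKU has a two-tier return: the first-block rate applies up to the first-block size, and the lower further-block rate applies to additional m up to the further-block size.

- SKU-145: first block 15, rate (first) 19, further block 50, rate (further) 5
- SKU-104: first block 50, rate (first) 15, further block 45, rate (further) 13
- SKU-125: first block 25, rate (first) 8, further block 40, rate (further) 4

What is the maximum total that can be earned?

Rank every tier by rate: SKU-145/T1 19 > SKU-104/T1 15 > SKU-104/T2 13 > SKU-125/T1 8 > SKU-145/T2 5 > SKU-125/T2 4.
SKU-145 T1 at 19: fill all 15 → 125 left.
Fill SKU-104 T1 block (50 at 15) → 75 left.
SKU-104/T2 (13): +45 → 30 left.
SKU-125 T1 at 8: fill all 25 → 5 left.
SKU-145/T2: +5 of 50 at 5; pool empty.
Total = 19×15 + 15×50 + 13×45 + 8×25 + 5×5 = 1845.

1845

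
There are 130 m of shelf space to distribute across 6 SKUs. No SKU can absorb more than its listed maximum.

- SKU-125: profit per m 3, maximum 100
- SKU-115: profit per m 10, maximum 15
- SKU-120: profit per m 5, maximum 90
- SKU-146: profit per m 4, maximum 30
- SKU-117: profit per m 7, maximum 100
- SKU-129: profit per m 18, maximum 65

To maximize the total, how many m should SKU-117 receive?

50

Highest profit per m first: SKU-129 18 > SKU-115 10 > SKU-117 7 > SKU-120 5 > SKU-146 4 > SKU-125 3.
SKU-129: +65 to 65 (cap) ; 65 left.
SKU-115: +15 to 15 (cap) ; 50 left.
SKU-117 has room for 100 but only 50 remain, so it gets 50.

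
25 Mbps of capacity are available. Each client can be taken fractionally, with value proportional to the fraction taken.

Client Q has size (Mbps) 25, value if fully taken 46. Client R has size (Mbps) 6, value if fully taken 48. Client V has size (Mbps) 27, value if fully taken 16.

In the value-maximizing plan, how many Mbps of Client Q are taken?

19

Sort by value density: Client R 48/6≈8, Client Q 46/25≈1.84, Client V 16/27≈0.593.
Client R: take in full, 6 Mbps for value 48 → 19 left.
19 Mbps left: a 19/25 share of Client Q gives 46×19/25 = 34.96.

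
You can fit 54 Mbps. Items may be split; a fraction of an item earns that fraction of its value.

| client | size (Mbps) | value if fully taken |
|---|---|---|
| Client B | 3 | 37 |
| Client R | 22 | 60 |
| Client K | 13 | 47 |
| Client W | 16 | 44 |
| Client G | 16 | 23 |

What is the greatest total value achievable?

188

Best value per unit of size first: Client B 37/3≈12.3, Client K 47/13≈3.62, Client W 44/16≈2.75, Client R 60/22≈2.73, Client G 23/16≈1.44.
Take all of Client B (3 Mbps, value 37) ; 51 Mbps left.
Take all of Client K (13 Mbps, value 47) ; 38 Mbps left.
All 16 Mbps of Client W fit (value 44) ; 22 remain.
Client R: take in full, 22 Mbps for value 60 ; 0 left.
Total value = 188.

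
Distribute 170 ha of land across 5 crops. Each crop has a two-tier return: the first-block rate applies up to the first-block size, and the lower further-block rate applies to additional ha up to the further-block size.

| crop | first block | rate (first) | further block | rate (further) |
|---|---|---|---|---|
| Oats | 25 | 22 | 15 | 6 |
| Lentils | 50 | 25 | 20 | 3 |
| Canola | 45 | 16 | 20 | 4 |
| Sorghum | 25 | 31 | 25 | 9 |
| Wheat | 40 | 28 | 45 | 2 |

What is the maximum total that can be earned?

Treat each block as its own option and order by rate: Sorghum/tier1 31 > Wheat/tier1 28 > Lentils/tier1 25 > Oats/tier1 22 > Canola/tier1 16 > Sorghum/tier2 9 > Oats/tier2 6 > Canola/tier2 4 > Lentils/tier2 3 > Wheat/tier2 2.
Sorghum tier1 at 31: fill all 25 — 145 left.
Wheat tier1 at 28: fill all 40 — 105 left.
Fill Lentils tier1 block (50 at 25) — 55 left.
Fill Oats tier1 block (25 at 22) — 30 left.
Canola tier1 at 16: only 30 left, fill 30.
Total = 31×25 + 28×40 + 25×50 + 22×25 + 16×30 = 4175.

4175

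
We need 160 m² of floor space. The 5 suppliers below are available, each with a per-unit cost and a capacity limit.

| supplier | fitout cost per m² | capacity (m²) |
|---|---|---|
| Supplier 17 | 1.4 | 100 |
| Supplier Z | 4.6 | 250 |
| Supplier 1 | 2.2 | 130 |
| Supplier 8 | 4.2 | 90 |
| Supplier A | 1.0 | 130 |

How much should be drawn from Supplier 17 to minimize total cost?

Use suppliers in increasing cost order.
Supplier A (1.0): use full 130 — 30 m² to go.
Take 30 from Supplier 17 at 1.4 to finish.
Supplier 1, Supplier 8, Supplier Z: unused.

30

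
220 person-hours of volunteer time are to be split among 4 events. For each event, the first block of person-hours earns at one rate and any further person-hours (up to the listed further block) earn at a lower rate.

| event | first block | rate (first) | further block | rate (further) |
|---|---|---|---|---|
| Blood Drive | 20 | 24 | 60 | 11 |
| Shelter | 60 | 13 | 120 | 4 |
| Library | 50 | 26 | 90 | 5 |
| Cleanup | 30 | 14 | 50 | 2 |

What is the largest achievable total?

Rank every tier by rate: Library/tier1 26 > Blood Drive/tier1 24 > Cleanup/tier1 14 > Shelter/tier1 13 > Blood Drive/tier2 11 > Library/tier2 5 > Shelter/tier2 4 > Cleanup/tier2 2.
Library tier1 at 26: fill all 50 ; 170 left.
Fill Blood Drive tier1 block (20 at 24) ; 150 left.
Cleanup tier1 at 14: fill all 30 ; 120 left.
Fill Shelter tier1 block (60 at 13) ; 60 left.
Blood Drive/tier2 (11): +60 ; 0 left.
Total = 26×50 + 24×20 + 14×30 + 13×60 + 11×60 = 3640.

3640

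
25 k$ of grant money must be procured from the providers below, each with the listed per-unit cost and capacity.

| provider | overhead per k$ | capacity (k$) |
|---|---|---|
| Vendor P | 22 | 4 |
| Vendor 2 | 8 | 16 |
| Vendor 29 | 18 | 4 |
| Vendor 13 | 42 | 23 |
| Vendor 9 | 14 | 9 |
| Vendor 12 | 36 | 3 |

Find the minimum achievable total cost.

254

Use providers in increasing cost order.
Take 16 from Vendor 2 at 8 — need 9 more.
Vendor 9 (14): use full 9 — 0 k$ to go.
Vendor 29, Vendor P, Vendor 12, Vendor 13: unused.
Cost = 16×8 + 9×14 = 254.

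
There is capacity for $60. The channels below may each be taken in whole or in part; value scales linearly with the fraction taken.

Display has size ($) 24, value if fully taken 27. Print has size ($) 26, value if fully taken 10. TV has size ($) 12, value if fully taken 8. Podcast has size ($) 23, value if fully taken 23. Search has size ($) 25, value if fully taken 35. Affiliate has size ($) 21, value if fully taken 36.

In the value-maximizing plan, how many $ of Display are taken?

14

Rank by value-to-size ratio: Affiliate 36/21≈1.71, Search 35/25≈1.4, Display 27/24≈1.12, Podcast 23/23≈1, TV 8/12≈0.667, Print 10/26≈0.385.
Affiliate: take in full, 21 $ for value 36 — 39 left.
All 25 $ of Search fit (value 35) — 14 remain.
14 $ left: a 14/24 share of Display gives 27×14/24 = 15.75.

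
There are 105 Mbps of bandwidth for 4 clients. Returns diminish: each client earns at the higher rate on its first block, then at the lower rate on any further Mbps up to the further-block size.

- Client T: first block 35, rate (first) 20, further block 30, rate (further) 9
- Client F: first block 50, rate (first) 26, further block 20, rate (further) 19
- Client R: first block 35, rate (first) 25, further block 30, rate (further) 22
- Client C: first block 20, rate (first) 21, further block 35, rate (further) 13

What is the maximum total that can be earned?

2615

Treat each block as its own option and order by rate: Client F/tier1 26 > Client R/tier1 25 > Client R/tier2 22 > Client C/tier1 21 > Client T/tier1 20 > Client F/tier2 19 > Client C/tier2 13 > Client T/tier2 9.
Fill Client F tier1 block (50 at 26) ; 55 left.
Fill Client R tier1 block (35 at 25) ; 20 left.
Client R/tier2: +20 of 30 at 22; pool empty.
Total = 26×50 + 25×35 + 22×20 = 2615.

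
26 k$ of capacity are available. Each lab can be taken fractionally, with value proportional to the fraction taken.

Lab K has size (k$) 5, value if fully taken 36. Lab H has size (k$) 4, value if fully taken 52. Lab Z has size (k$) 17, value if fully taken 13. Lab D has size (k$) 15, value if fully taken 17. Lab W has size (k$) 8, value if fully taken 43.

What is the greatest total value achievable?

Rank by value-to-size ratio: Lab H 52/4≈13, Lab K 36/5≈7.2, Lab W 43/8≈5.38, Lab D 17/15≈1.13, Lab Z 13/17≈0.765.
All 4 k$ of Lab H fit (value 52) ; 22 remain.
All 5 k$ of Lab K fit (value 36) ; 17 remain.
Lab W: take in full, 8 k$ for value 43 ; 9 left.
9 k$ left: a 9/15 share of Lab D gives 17×9/15 = 10.2.
Total value = 141.2.

141.2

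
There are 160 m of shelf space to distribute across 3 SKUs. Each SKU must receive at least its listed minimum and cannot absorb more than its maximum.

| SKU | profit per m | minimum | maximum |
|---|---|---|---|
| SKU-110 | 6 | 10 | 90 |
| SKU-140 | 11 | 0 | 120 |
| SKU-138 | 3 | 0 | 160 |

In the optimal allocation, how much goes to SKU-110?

40

Meeting every minimum uses 10+0+0 = 10 m, leaving 150.
Highest profit per m first: SKU-140 11 > SKU-110 6 > SKU-138 3.
SKU-140: +120 to 120 (cap) ; 30 left.
SKU-110: +30 (room for 80) → 40. Pool exhausted.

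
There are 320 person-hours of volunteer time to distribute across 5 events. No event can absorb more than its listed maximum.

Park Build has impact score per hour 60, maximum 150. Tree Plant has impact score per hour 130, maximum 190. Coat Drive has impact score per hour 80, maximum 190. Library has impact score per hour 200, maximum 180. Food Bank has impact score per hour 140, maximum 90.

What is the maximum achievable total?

Rank by impact score per hour: Library 200 > Food Bank 140 > Tree Plant 130 > Coat Drive 80 > Park Build 60.
Library: +180 to 180 (cap) ; 140 left.
Food Bank takes 90 to reach its cap of 90 ; 50 left.
Only 50 left; Tree Plant takes them to reach 50.
Total = 130×50 + 200×180 + 140×90 = 55100.

55100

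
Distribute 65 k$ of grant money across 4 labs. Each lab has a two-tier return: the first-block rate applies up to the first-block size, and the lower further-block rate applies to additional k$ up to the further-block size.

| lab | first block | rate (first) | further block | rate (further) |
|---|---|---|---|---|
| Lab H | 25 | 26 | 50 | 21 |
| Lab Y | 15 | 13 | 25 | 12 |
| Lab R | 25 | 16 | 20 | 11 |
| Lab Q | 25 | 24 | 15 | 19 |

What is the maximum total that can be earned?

Rank every tier by rate: Lab H/T1 26 > Lab Q/T1 24 > Lab H/T2 21 > Lab Q/T2 19 > Lab R/T1 16 > Lab Y/T1 13 > Lab Y/T2 12 > Lab R/T2 11.
Lab H/T1 (26): +25 — 40 left.
Fill Lab Q T1 block (25 at 24) — 15 left.
Lab H T2 at 21: only 15 left, fill 15.
Total = 26×25 + 24×25 + 21×15 = 1565.

1565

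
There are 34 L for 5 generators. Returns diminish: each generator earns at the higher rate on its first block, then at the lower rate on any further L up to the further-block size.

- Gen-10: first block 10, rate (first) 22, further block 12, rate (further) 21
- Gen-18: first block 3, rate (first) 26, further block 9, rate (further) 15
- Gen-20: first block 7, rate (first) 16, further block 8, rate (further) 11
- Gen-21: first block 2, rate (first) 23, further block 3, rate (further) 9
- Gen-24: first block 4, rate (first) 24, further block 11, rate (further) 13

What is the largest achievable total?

740

Rank every tier by rate: Gen-18/first 26 > Gen-24/first 24 > Gen-21/first 23 > Gen-10/first 22 > Gen-10/second 21 > Gen-20/first 16 > Gen-18/second 15 > Gen-24/second 13 > Gen-20/second 11 > Gen-21/second 9.
Gen-18 first at 26: fill all 3 — 31 left.
Gen-24/first (24): +4 — 27 left.
Gen-21 first at 23: fill all 2 — 25 left.
Fill Gen-10 first block (10 at 22) — 15 left.
Fill Gen-10 second block (12 at 21) — 3 left.
Gen-20/first: +3 of 7 at 16; pool empty.
Total = 26×3 + 24×4 + 23×2 + 22×10 + 21×12 + 16×3 = 740.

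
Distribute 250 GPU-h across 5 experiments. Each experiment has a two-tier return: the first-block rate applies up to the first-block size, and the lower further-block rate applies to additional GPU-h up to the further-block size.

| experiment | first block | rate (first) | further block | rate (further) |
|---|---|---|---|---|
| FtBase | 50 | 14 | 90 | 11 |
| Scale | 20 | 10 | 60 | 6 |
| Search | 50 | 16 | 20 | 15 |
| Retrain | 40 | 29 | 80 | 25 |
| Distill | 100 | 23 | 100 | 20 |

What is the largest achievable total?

Treat each block as its own option and order by rate: Retrain/T1 29 > Retrain/T2 25 > Distill/T1 23 > Distill/T2 20 > Search/T1 16 > Search/T2 15 > FtBase/T1 14 > FtBase/T2 11 > Scale/T1 10 > Scale/T2 6.
Retrain/T1 (29): +40 — 210 left.
Fill Retrain T2 block (80 at 25) — 130 left.
Distill/T1 (23): +100 — 30 left.
Distill/T2: +30 of 100 at 20; pool empty.
Total = 29×40 + 25×80 + 23×100 + 20×30 = 6060.

6060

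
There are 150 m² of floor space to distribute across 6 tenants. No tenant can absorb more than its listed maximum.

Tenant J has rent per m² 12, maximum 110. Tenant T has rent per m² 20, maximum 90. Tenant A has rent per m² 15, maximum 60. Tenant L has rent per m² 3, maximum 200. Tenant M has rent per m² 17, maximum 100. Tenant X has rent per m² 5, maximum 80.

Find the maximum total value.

Highest rent per m² first: Tenant T 20 > Tenant M 17 > Tenant A 15 > Tenant J 12 > Tenant X 5 > Tenant L 3.
Give Tenant T 90 to hit its cap of 90 — 60 left.
Tenant M has room for 100 but only 60 remain, so it gets 60.
Total = 20×90 + 17×60 = 2820.

2820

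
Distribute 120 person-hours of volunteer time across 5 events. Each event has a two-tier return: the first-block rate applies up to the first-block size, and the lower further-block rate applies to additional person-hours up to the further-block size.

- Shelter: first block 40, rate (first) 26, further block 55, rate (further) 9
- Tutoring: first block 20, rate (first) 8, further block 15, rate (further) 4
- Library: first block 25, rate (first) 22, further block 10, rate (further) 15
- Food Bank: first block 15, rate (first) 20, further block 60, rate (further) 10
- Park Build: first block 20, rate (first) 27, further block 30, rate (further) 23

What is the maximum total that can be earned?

2920

Treat each block as its own option and order by rate: Park Build/first 27 > Shelter/first 26 > Park Build/second 23 > Library/first 22 > Food Bank/first 20 > Library/second 15 > Food Bank/second 10 > Shelter/second 9 > Tutoring/first 8 > Tutoring/second 4.
Park Build first at 27: fill all 20 ; 100 left.
Shelter first at 26: fill all 40 ; 60 left.
Fill Park Build second block (30 at 23) ; 30 left.
Library first at 22: fill all 25 ; 5 left.
Food Bank/first: +5 of 15 at 20; pool empty.
Total = 27×20 + 26×40 + 23×30 + 22×25 + 20×5 = 2920.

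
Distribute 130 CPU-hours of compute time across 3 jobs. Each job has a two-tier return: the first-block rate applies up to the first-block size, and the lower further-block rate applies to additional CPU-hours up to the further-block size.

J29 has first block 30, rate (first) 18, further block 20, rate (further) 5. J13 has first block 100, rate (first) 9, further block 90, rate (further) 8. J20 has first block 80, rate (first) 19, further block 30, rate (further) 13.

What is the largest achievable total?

2320

Treat each block as its own option and order by rate: J20/first 19 > J29/first 18 > J20/second 13 > J13/first 9 > J13/second 8 > J29/second 5.
J20/first (19): +80 — 50 left.
Fill J29 first block (30 at 18) — 20 left.
J20 second at 13: only 20 left, fill 20.
Total = 19×80 + 18×30 + 13×20 = 2320.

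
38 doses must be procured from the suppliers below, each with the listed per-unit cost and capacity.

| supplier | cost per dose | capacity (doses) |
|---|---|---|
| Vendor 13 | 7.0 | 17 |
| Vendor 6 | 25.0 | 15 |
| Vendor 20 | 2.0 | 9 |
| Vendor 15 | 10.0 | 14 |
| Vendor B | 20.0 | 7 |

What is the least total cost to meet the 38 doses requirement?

257

Use suppliers in increasing cost order.
Take 9 from Vendor 20 at 2.0 — need 29 more.
Take 17 from Vendor 13 at 7.0 — need 12 more.
Vendor 15 at 10.0: take 12 of its 14 — requirement met.
Vendor B, Vendor 6: unused.
Cost = 9×2.0 + 17×7.0 + 12×10.0 = 257.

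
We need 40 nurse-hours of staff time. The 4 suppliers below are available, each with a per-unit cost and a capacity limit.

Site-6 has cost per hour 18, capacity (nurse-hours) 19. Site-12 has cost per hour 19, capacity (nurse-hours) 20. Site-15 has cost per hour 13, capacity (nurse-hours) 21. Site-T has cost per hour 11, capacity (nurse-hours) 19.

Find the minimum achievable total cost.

482

Fill from the cheapest supplier first.
Site-T (11): use full 19 → 21 nurse-hours to go.
Site-15 at 13: take all 21 nurse-hours → 0 still needed.
Site-6, Site-12: unused.
Cost = 19×11 + 21×13 = 482.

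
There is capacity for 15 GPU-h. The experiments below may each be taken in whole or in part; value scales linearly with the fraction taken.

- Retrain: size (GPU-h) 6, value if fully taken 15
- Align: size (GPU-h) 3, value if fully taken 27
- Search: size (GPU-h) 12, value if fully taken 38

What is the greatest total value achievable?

Sort by value density: Align 27/3≈9, Search 38/12≈3.17, Retrain 15/6≈2.5.
All 3 GPU-h of Align fit (value 27) ; 12 remain.
All 12 GPU-h of Search fit (value 38) ; 0 remain.
Total value = 65.

65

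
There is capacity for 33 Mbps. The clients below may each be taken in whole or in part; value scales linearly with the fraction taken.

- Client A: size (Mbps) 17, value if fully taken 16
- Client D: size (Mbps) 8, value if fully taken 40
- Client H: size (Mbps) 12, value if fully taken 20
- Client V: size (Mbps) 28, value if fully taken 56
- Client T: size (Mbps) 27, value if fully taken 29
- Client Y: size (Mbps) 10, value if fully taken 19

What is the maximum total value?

Rank by value-to-size ratio: Client D 40/8≈5, Client V 56/28≈2, Client Y 19/10≈1.9, Client H 20/12≈1.67, Client T 29/27≈1.07, Client A 16/17≈0.941.
All 8 Mbps of Client D fit (value 40) → 25 remain.
25 Mbps left: a 25/28 share of Client V gives 56×25/28 = 50.
Total value = 90.

90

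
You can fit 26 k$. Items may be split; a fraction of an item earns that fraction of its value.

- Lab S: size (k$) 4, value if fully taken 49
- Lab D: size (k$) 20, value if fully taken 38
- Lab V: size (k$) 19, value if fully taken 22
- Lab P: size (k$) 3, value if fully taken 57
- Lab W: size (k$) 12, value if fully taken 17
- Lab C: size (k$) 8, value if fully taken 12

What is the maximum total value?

Rank by value-to-size ratio: Lab P 57/3≈19, Lab S 49/4≈12.2, Lab D 38/20≈1.9, Lab C 12/8≈1.5, Lab W 17/12≈1.42, Lab V 22/19≈1.16.
Take all of Lab P (3 k$, value 57) → 23 k$ left.
Take all of Lab S (4 k$, value 49) → 19 k$ left.
Fill the last 19 k$ with part of Lab D: 19/20 of it earns 36.1.
Total value = 142.1.

142.1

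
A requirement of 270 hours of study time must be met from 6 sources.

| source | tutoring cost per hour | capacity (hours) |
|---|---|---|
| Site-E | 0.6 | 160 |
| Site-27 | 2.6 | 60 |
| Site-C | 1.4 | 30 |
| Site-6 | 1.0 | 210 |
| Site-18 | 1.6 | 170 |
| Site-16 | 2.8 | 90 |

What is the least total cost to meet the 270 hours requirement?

206

Cheapest first:
Site-E at 0.6: take all 160 hours ; 110 still needed.
Site-6 (1.0): take the remaining 110 ; done.
Site-C, Site-18, Site-27, Site-16: unused.
Cost = 160×0.6 + 110×1.0 = 206.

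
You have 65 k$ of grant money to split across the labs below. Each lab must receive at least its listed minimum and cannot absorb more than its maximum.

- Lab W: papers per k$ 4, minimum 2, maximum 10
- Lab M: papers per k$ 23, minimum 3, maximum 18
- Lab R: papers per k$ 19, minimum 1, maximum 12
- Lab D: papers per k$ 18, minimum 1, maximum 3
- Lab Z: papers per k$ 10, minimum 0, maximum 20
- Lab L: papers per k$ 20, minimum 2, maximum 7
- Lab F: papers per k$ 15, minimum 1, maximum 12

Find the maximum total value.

Meeting every minimum uses 2+3+1+1+0+2+1 = 10 k$, leaving 55.
Rank by papers per k$: Lab M 23 > Lab L 20 > Lab R 19 > Lab D 18 > Lab F 15 > Lab Z 10 > Lab W 4.
Give Lab M 15 more to hit its cap of 18 → 40 left.
Lab L: +5 to 7 (cap) → 35 left.
Lab R: +11 to 12 (cap) → 24 left.
Lab D: +2 to 3 (cap) → 22 left.
Give Lab F 11 more to hit its cap of 12 → 11 left.
Lab Z has room for 20 more but only 11 remain, so it gets 11.
Total = 4×2 + 23×18 + 19×12 + 18×3 + 10×11 + 20×7 + 15×12 = 1134.

1134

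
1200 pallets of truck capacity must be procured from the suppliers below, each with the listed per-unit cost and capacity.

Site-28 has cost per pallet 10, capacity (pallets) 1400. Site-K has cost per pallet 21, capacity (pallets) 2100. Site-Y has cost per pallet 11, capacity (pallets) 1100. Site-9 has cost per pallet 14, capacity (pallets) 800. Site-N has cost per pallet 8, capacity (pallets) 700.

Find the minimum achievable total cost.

10600

Cheapest first:
Site-N at 8: take all 700 pallets — 500 still needed.
Take 500 from Site-28 at 10 to finish.
Site-Y, Site-9, Site-K: unused.
Cost = 700×8 + 500×10 = 10600.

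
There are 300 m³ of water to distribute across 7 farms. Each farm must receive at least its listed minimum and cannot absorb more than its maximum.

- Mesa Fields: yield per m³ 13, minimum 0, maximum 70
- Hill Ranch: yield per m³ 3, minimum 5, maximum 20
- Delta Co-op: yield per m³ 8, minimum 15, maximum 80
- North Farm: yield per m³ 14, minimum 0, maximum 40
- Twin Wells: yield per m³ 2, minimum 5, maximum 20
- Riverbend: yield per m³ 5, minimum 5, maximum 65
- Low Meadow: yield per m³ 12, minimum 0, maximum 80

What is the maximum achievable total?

3195

Meeting every minimum uses 0+5+15+0+5+5+0 = 30 m³, leaving 270.
Highest yield per m³ first: North Farm 14 > Mesa Fields 13 > Low Meadow 12 > Delta Co-op 8 > Riverbend 5 > Hill Ranch 3 > Twin Wells 2.
North Farm: +40 to 40 (cap) → 230 left.
Mesa Fields takes 70 more to reach its cap of 70 → 160 left.
Low Meadow takes 80 more to reach its cap of 80 → 80 left.
Give Delta Co-op 65 more to hit its cap of 80 → 15 left.
Only 15 left; Riverbend takes them to reach 20.
Total = 13×70 + 3×5 + 8×80 + 14×40 + 2×5 + 5×20 + 12×80 = 3195.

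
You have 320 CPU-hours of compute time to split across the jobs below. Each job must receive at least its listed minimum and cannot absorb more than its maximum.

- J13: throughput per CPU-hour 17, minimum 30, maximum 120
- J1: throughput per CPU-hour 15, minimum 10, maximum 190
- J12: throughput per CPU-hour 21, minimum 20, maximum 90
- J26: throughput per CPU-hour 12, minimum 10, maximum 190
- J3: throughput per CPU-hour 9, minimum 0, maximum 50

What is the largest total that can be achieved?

5550

Meeting every minimum uses 30+10+20+10+0 = 70 CPU-hours, leaving 250.
Highest throughput per CPU-hour first: J12 21 > J13 17 > J1 15 > J26 12 > J3 9.
J12: +70 to 90 (cap) ; 180 left.
Give J13 90 more to hit its cap of 120 ; 90 left.
Only 90 left; J1 takes them to reach 100.
Total = 17×120 + 15×100 + 21×90 + 12×10 = 5550.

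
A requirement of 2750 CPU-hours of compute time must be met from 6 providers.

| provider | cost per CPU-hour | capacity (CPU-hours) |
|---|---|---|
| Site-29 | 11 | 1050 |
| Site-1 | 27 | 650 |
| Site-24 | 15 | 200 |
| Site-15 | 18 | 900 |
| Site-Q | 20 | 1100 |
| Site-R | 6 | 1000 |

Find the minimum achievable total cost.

Cheapest first:
Site-R (6): use full 1000 → 1750 CPU-hours to go.
Site-29 (11): use full 1050 → 700 CPU-hours to go.
Take 200 from Site-24 at 15 → need 500 more.
Site-15 (18): take the remaining 500 → done.
Site-Q, Site-1: unused.
Cost = 1000×6 + 1050×11 + 200×15 + 500×18 = 29550.

29550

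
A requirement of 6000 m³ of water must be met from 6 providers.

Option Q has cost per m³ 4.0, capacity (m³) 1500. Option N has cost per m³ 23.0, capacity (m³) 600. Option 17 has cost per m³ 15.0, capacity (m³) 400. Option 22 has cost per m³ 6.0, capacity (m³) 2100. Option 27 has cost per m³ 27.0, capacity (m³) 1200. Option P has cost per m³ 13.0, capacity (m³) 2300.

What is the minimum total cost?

Use providers in increasing cost order.
Option Q (4.0): use full 1500 → 4500 m³ to go.
Take 2100 from Option 22 at 6.0 → need 2400 more.
Take 2300 from Option P at 13.0 → need 100 more.
Take 100 from Option 17 at 15.0 to finish.
Option N, Option 27: unused.
Cost = 1500×4.0 + 2100×6.0 + 2300×13.0 + 100×15.0 = 50000.

50000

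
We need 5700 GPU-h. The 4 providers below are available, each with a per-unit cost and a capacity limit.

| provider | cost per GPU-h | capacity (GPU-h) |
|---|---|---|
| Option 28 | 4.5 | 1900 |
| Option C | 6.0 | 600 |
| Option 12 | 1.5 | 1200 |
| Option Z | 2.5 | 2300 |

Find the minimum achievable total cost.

17900

Use providers in increasing cost order.
Option 12 at 1.5: take all 1200 GPU-h ; 4500 still needed.
Take 2300 from Option Z at 2.5 ; need 2200 more.
Option 28 (4.5): use full 1900 ; 300 GPU-h to go.
Take 300 from Option C at 6.0 to finish.
Cost = 1200×1.5 + 2300×2.5 + 1900×4.5 + 300×6.0 = 17900.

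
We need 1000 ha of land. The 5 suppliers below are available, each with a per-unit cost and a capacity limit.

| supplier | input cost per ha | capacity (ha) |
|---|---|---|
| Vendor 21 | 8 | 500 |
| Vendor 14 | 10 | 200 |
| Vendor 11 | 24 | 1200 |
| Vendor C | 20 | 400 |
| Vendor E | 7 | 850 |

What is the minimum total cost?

7150

Use suppliers in increasing cost order.
Take 850 from Vendor E at 7 → need 150 more.
Vendor 21 (8): take the remaining 150 → done.
Vendor 14, Vendor C, Vendor 11: unused.
Cost = 850×7 + 150×8 = 7150.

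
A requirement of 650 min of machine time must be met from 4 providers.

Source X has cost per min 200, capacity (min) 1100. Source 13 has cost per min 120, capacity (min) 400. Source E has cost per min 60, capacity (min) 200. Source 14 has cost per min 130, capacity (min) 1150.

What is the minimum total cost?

Fill from the cheapest provider first.
Take 200 from Source E at 60 — need 450 more.
Source 13 (120): use full 400 — 50 min to go.
Source 14 at 130: take 50 of its 1150 — requirement met.
Source X: unused.
Cost = 200×60 + 400×120 + 50×130 = 66500.

66500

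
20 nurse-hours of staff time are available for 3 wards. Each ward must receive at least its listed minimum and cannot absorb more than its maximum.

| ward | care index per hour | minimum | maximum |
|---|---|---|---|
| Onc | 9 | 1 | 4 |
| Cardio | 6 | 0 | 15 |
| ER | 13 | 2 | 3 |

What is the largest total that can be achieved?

Meeting every minimum uses 1+0+2 = 3 nurse-hours, leaving 17.
Rank by care index per hour: ER 13 > Onc 9 > Cardio 6.
ER takes 1 more to reach its cap of 3 ; 16 left.
Onc: +3 to 4 (cap) ; 13 left.
Cardio: +13 (room for 15) → 13. Pool exhausted.
Total = 9×4 + 6×13 + 13×3 = 153.

153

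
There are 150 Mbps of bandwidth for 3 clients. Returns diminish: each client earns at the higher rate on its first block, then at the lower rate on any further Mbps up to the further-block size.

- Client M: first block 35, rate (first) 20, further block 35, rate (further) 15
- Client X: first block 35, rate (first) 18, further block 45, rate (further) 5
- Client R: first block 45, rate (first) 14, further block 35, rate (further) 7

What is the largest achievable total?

2485

Order all 6 blocks by rate: Client M/tier1 20 > Client X/tier1 18 > Client M/tier2 15 > Client R/tier1 14 > Client R/tier2 7 > Client X/tier2 5.
Fill Client M tier1 block (35 at 20) ; 115 left.
Fill Client X tier1 block (35 at 18) ; 80 left.
Fill Client M tier2 block (35 at 15) ; 45 left.
Fill Client R tier1 block (45 at 14) ; 0 left.
Total = 20×35 + 18×35 + 15×35 + 14×45 = 2485.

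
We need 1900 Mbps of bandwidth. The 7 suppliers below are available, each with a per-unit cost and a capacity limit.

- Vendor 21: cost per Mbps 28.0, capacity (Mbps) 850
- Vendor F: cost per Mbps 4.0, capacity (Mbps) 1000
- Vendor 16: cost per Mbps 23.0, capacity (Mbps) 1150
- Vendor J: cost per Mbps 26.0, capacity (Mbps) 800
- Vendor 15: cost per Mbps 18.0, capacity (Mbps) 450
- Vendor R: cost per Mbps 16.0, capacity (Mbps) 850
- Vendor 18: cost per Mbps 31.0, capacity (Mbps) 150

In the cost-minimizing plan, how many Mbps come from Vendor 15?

Fill from the cheapest supplier first.
Vendor F at 4.0: take all 1000 Mbps — 900 still needed.
Vendor R at 16.0: take all 850 Mbps — 50 still needed.
Vendor 15 (18.0): take the remaining 50 — done.
Vendor 16, Vendor J, Vendor 21, Vendor 18: unused.

50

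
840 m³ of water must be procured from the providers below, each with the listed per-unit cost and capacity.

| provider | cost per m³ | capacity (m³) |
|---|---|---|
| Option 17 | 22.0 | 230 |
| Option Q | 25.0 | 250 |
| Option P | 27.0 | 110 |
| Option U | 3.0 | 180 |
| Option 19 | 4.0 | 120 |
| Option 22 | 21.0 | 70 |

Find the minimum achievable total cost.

Fill from the cheapest provider first.
Take 180 from Option U at 3.0 — need 660 more.
Option 19 (4.0): use full 120 — 540 m³ to go.
Take 70 from Option 22 at 21.0 — need 470 more.
Option 17 (22.0): use full 230 — 240 m³ to go.
Option Q at 25.0: take 240 of its 250 — requirement met.
Option P: unused.
Cost = 180×3.0 + 120×4.0 + 70×21.0 + 230×22.0 + 240×25.0 = 13550.

13550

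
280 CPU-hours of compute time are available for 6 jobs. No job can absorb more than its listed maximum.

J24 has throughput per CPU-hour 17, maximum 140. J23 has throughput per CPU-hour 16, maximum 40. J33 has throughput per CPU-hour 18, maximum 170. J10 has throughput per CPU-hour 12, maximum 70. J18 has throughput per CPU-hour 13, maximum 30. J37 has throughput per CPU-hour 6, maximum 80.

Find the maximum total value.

4930

Order the jobs by throughput per CPU-hour: J33 18 > J24 17 > J23 16 > J18 13 > J10 12 > J37 6.
J33: +170 to 170 (cap) → 110 left.
Only 110 left; J24 takes them to reach 110.
Total = 17×110 + 18×170 = 4930.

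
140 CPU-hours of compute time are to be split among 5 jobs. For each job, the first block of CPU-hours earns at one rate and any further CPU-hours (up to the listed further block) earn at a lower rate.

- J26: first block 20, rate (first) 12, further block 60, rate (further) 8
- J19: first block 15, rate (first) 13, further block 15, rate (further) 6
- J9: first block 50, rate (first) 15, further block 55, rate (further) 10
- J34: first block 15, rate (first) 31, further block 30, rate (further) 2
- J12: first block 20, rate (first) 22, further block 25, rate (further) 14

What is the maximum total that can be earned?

2380

Order all 10 blocks by rate: J34/first 31 > J12/first 22 > J9/first 15 > J12/second 14 > J19/first 13 > J26/first 12 > J9/second 10 > J26/second 8 > J19/second 6 > J34/second 2.
Fill J34 first block (15 at 31) → 125 left.
Fill J12 first block (20 at 22) → 105 left.
Fill J9 first block (50 at 15) → 55 left.
J12 second at 14: fill all 25 → 30 left.
J19/first (13): +15 → 15 left.
15 remain; put them into J26 first at 12.
Total = 31×15 + 22×20 + 15×50 + 14×25 + 13×15 + 12×15 = 2380.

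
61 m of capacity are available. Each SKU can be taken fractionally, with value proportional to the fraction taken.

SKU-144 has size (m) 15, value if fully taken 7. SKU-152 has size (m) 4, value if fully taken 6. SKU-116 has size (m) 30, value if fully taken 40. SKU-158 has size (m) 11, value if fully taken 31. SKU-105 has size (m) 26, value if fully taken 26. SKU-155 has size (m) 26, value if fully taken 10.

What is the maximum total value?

93

Sort by value density: SKU-158 31/11≈2.82, SKU-152 6/4≈1.5, SKU-116 40/30≈1.33, SKU-105 26/26≈1, SKU-144 7/15≈0.467, SKU-155 10/26≈0.385.
SKU-158: take in full, 11 m for value 31 — 50 left.
SKU-152: take in full, 4 m for value 6 — 46 left.
All 30 m of SKU-116 fit (value 40) — 16 remain.
Fill the last 16 m with part of SKU-105: 16/26 of it earns 16.
Total value = 93.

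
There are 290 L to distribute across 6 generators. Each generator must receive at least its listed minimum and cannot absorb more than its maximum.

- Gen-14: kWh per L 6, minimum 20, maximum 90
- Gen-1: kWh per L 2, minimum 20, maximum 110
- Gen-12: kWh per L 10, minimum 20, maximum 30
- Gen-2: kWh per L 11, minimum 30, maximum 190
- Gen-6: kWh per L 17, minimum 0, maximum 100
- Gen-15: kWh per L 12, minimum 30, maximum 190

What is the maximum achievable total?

Meeting every minimum uses 20+20+20+30+0+30 = 120 L, leaving 170.
Order the generators by kWh per L: Gen-6 17 > Gen-15 12 > Gen-2 11 > Gen-12 10 > Gen-14 6 > Gen-1 2.
Gen-6: +100 to 100 (cap) → 70 left.
Gen-15: +70 (room for 160) → 100. Pool exhausted.
Total = 6×20 + 2×20 + 10×20 + 11×30 + 17×100 + 12×100 = 3590.

3590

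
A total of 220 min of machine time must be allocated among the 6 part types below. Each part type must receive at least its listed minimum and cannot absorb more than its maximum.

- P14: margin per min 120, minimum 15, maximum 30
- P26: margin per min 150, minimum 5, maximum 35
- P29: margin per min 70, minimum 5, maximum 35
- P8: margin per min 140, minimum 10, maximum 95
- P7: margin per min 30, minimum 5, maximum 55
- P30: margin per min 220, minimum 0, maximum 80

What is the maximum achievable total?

Meeting every minimum uses 15+5+5+10+5+0 = 40 min, leaving 180.
Order the part types by margin per min: P30 220 > P26 150 > P8 140 > P14 120 > P29 70 > P7 30.
P30: +80 to 80 (cap) ; 100 left.
P26: +30 to 35 (cap) ; 70 left.
Only 70 left; P8 takes them to reach 80.
Total = 120×15 + 150×35 + 70×5 + 140×80 + 30×5 + 220×80 = 36350.

36350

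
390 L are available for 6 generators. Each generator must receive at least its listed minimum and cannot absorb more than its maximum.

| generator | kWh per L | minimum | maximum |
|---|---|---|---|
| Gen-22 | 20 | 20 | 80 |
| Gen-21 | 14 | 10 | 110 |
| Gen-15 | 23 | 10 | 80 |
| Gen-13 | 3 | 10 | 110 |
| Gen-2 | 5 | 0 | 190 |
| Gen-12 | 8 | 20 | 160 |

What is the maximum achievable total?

5890

Meeting every minimum uses 20+10+10+10+0+20 = 70 L, leaving 320.
Rank by kWh per L: Gen-15 23 > Gen-22 20 > Gen-21 14 > Gen-12 8 > Gen-2 5 > Gen-13 3.
Gen-15 takes 70 more to reach its cap of 80 ; 250 left.
Gen-22 takes 60 more to reach its cap of 80 ; 190 left.
Give Gen-21 100 more to hit its cap of 110 ; 90 left.
Gen-12 has room for 140 more but only 90 remain, so it gets 110.
Total = 20×80 + 14×110 + 23×80 + 3×10 + 8×110 = 5890.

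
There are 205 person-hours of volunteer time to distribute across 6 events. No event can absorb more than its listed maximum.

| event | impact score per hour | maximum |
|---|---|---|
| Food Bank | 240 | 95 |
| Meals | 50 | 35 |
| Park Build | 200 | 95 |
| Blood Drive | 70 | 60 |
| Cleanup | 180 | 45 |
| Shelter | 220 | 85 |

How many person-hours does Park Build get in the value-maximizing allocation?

25

Order the events by impact score per hour: Food Bank 240 > Shelter 220 > Park Build 200 > Cleanup 180 > Blood Drive 70 > Meals 50.
Food Bank: +95 to 95 (cap) — 110 left.
Shelter takes 85 to reach its cap of 85 — 25 left.
Park Build has room for 95 but only 25 remain, so it gets 25.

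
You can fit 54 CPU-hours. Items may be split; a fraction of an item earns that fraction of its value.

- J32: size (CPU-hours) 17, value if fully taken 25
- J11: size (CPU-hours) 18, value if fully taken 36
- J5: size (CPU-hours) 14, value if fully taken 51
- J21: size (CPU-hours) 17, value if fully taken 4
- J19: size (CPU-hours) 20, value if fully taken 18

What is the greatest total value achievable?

Sort by value density: J5 51/14≈3.64, J11 36/18≈2, J32 25/17≈1.47, J19 18/20≈0.9, J21 4/17≈0.235.
Take all of J5 (14 CPU-hours, value 51) — 40 CPU-hours left.
All 18 CPU-hours of J11 fit (value 36) — 22 remain.
J32: take in full, 17 CPU-hours for value 25 — 5 left.
Only 5 CPU-hours remain; take 5/20 of J19 for value 18×5/20 = 4.5.
Total value = 116.5.

116.5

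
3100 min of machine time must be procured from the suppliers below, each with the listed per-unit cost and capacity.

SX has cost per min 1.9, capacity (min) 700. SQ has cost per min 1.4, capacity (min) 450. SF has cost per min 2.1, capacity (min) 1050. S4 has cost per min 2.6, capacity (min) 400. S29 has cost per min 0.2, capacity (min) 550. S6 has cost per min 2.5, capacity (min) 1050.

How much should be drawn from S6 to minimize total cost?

Cheapest first:
Take 550 from S29 at 0.2 → need 2550 more.
SQ (1.4): use full 450 → 2100 min to go.
Take 700 from SX at 1.9 → need 1400 more.
Take 1050 from SF at 2.1 → need 350 more.
S6 at 2.5: take 350 of its 1050 → requirement met.
S4: unused.

350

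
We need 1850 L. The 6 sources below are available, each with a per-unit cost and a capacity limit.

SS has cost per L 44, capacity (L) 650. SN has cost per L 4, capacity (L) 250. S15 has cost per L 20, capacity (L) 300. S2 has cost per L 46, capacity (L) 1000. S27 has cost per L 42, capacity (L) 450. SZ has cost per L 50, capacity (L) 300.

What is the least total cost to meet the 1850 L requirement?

Cheapest first:
Take 250 from SN at 4 ; need 1600 more.
S15 at 20: take all 300 L ; 1300 still needed.
S27 at 42: take all 450 L ; 850 still needed.
SS (44): use full 650 ; 200 L to go.
Take 200 from S2 at 46 to finish.
SZ: unused.
Cost = 250×4 + 300×20 + 450×42 + 650×44 + 200×46 = 63700.

63700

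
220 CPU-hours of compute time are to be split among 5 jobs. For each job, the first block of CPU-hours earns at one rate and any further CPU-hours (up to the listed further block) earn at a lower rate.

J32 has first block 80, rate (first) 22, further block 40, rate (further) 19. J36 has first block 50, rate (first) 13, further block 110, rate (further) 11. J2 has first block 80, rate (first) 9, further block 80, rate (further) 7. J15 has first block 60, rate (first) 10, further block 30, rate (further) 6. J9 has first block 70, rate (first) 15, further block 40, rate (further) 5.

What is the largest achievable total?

Treat each block as its own option and order by rate: J32/tier1 22 > J32/tier2 19 > J9/tier1 15 > J36/tier1 13 > J36/tier2 11 > J15/tier1 10 > J2/tier1 9 > J2/tier2 7 > J15/tier2 6 > J9/tier2 5.
Fill J32 tier1 block (80 at 22) ; 140 left.
Fill J32 tier2 block (40 at 19) ; 100 left.
Fill J9 tier1 block (70 at 15) ; 30 left.
J36 tier1 at 13: only 30 left, fill 30.
Total = 22×80 + 19×40 + 15×70 + 13×30 = 3960.

3960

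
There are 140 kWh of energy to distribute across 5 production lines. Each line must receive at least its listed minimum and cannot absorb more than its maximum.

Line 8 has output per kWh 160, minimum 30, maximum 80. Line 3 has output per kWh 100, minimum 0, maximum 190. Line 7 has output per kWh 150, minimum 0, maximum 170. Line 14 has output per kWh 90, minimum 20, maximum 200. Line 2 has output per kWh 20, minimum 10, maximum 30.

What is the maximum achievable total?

Meeting every minimum uses 30+0+0+20+10 = 60 kWh, leaving 80.
Order the production lines by output per kWh: Line 8 160 > Line 7 150 > Line 3 100 > Line 14 90 > Line 2 20.
Line 8 takes 50 more to reach its cap of 80 ; 30 left.
Only 30 left; Line 7 takes them to reach 30.
Total = 160×80 + 150×30 + 90×20 + 20×10 = 19300.

19300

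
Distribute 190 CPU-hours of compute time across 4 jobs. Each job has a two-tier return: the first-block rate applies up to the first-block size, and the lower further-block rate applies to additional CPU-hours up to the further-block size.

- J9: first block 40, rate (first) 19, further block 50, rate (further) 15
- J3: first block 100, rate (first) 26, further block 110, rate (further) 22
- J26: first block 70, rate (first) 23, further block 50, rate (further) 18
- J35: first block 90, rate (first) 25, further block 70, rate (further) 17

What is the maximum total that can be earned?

4850

Treat each block as its own option and order by rate: J3/T1 26 > J35/T1 25 > J26/T1 23 > J3/T2 22 > J9/T1 19 > J26/T2 18 > J35/T2 17 > J9/T2 15.
Fill J3 T1 block (100 at 26) ; 90 left.
J35 T1 at 25: fill all 90 ; 0 left.
Total = 26×100 + 25×90 = 4850.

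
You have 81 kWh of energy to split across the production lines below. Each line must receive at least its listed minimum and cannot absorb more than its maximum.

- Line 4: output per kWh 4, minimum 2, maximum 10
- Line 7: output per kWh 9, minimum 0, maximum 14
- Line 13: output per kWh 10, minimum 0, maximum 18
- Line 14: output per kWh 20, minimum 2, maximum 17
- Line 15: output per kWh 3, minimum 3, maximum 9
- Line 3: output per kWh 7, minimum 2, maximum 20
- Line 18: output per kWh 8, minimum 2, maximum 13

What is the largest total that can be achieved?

Meeting every minimum uses 2+0+0+2+3+2+2 = 11 kWh, leaving 70.
Order the production lines by output per kWh: Line 14 20 > Line 13 10 > Line 7 9 > Line 18 8 > Line 3 7 > Line 4 4 > Line 15 3.
Line 14: +15 to 17 (cap) ; 55 left.
Give Line 13 18 more to hit its cap of 18 ; 37 left.
Line 7 takes 14 more to reach its cap of 14 ; 23 left.
Line 18: +11 to 13 (cap) ; 12 left.
Line 3 has room for 18 more but only 12 remain, so it gets 14.
Total = 4×2 + 9×14 + 10×18 + 20×17 + 3×3 + 7×14 + 8×13 = 865.

865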